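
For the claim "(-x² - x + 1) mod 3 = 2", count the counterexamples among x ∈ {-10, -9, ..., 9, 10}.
Counterexamples in [-10, 10]: {-10, -9, -7, -6, -4, -3, -1, 0, 2, 3, 5, 6, 8, 9}.

Counting them gives 14 values.

Answer: 14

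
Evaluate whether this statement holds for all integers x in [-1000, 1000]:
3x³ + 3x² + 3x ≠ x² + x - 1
Track d = LHS − RHS over the integers in [-1000, 1000]. Equality would need d = 0, but d changes sign only between consecutive integers, jumping over 0:
x = -1: LHS = 3·(-1)³ + 3·(-1)² + 3·(-1) = -3, RHS = (-1)² + (-1) - 1 = -1; -3 ≠ -1 — holds  (d = -2)
x = 0: LHS = 3·0³ + 3·0² + 3·0 = 0, RHS = 0² + 0 - 1 = -1; 0 ≠ -1 — holds  (d = 1)
Away from these crossings d keeps a constant sign, and checking every integer in [-1000, 1000] confirms d ≠ 0 throughout. Hence the two sides are never equal, so the relation holds for every integer in [-1000, 1000].

No counterexample exists.

Answer: True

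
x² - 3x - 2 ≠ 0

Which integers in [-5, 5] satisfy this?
Track d = LHS − RHS over the integers in [-5, 5]. Equality would need d = 0, but d changes sign only between consecutive integers, jumping over 0:
x = -1: LHS = (-1)² - 3·(-1) - 2 = 2; 2 ≠ 0 — holds  (d = 2)
x = 0: LHS = 0² - 3·0 - 2 = -2; -2 ≠ 0 — holds  (d = -2)
x = 3: LHS = 3² - 3·3 - 2 = -2; -2 ≠ 0 — holds  (d = -2)
x = 4: LHS = 4² - 3·4 - 2 = 2; 2 ≠ 0 — holds  (d = 2)
Away from these crossings d keeps a constant sign, and checking every integer in [-5, 5] confirms d ≠ 0 throughout. Hence the two sides are never equal, so the relation holds for every integer in [-5, 5].

Answer: All integers in [-5, 5]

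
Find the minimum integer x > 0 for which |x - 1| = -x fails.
Testing positive integers:
x = 1: LHS = |1 - 1| = |0| = 0; 0 = -1 — FAILS  ← smallest positive counterexample

Answer: x = 1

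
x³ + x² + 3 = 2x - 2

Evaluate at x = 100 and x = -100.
x = 100: LHS = 100³ + 100² + 3 = 1010003, RHS = 2·100 - 2 = 198; 1010003 = 198 — FAILS
x = -100: LHS = (-100)³ + (-100)² + 3 = -989997, RHS = 2·(-100) - 2 = -202; -989997 = -202 — FAILS

Answer: No, fails for both x = 100 and x = -100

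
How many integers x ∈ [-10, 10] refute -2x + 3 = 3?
Counterexamples in [-10, 10]: {-10, -9, -8, -7, -6, -5, -4, -3, -2, -1, 1, 2, 3, 4, 5, 6, 7, 8, 9, 10}.

Counting them gives 20 values.

Answer: 20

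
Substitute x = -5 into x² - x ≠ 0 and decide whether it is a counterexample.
Substitute x = -5 into the relation:
x = -5: LHS = (-5)² - (-5) = 30; 30 ≠ 0 — holds

The claim holds here, so x = -5 is not a counterexample. (A counterexample exists elsewhere, e.g. x = 0.)

Answer: No, x = -5 is not a counterexample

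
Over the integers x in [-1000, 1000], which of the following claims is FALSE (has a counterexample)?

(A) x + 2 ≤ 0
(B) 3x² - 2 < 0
(A) x = 0: LHS = 0 + 2 = 2; 2 ≤ 0 — FAILS
(B) x = 1: LHS = 3·1² - 2 = 1; 1 < 0 — FAILS

Answer: Both A and B are false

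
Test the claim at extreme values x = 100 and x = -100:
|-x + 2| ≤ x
x = 100: LHS = |-100 + 2| = |-98| = 98; 98 ≤ 100 — holds
x = -100: LHS = |-(-100) + 2| = |102| = 102; 102 ≤ -100 — FAILS

Answer: Partially: holds for x = 100, fails for x = -100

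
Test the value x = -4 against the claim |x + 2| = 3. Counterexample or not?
Substitute x = -4 into the relation:
x = -4: LHS = |(-4) + 2| = |-2| = 2; 2 = 3 — FAILS

Since the claim fails at x = -4, this value is a counterexample.

Answer: Yes, x = -4 is a counterexample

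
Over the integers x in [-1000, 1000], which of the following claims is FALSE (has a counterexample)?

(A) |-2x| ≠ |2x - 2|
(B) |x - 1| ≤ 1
(A) Track d = LHS − RHS over the integers in [-1000, 1000]. Equality would need d = 0, but d changes sign only between consecutive integers, jumping over 0:
x = 0: LHS = |-2·0| = |0| = 0, RHS = |2·0 - 2| = |-2| = 2; 0 ≠ 2 — holds  (d = -2)
x = 1: LHS = |-2·1| = |-2| = 2, RHS = |2·1 - 2| = |0| = 0; 2 ≠ 0 — holds  (d = 2)
Away from these crossings d keeps a constant sign, and checking every integer in [-1000, 1000] confirms d ≠ 0 throughout. Hence the two sides are never equal, so the relation holds for every integer in [-1000, 1000].

(B) x = -1: LHS = |(-1) - 1| = |-2| = 2; 2 ≤ 1 — FAILS

Only (B) has a counterexample.

Answer: B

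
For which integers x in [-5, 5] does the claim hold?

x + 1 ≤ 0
Holds for: {-5, -4, -3, -2, -1}
Fails for: {0, 1, 2, 3, 4, 5}

Answer: {-5, -4, -3, -2, -1}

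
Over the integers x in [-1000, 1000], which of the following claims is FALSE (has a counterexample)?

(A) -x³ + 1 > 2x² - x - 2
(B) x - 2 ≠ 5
(A) x = 2: LHS = -2³ + 1 = -7, RHS = 2·2² - 2 - 2 = 4; -7 > 4 — FAILS
(B) x = 7: LHS = 7 - 2 = 5; 5 ≠ 5 — FAILS

Answer: Both A and B are false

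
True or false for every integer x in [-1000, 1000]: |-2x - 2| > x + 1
The claim fails at x = -1:
x = -1: LHS = |-2·(-1) - 2| = |0| = 0, RHS = (-1) + 1 = 0; 0 > 0 — FAILS

Because a single integer refutes it, the statement is false.

Answer: False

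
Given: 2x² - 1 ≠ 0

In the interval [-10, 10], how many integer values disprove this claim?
Track d = LHS − RHS over the integers in [-10, 10]. Equality would need d = 0, but d changes sign only between consecutive integers, jumping over 0:
x = -1: LHS = 2·(-1)² - 1 = 1; 1 ≠ 0 — holds  (d = 1)
x = 0: LHS = 2·0² - 1 = -1; -1 ≠ 0 — holds  (d = -1)
x = 0: LHS = 2·0² - 1 = -1; -1 ≠ 0 — holds  (d = -1)
x = 1: LHS = 2·1² - 1 = 1; 1 ≠ 0 — holds  (d = 1)
Away from these crossings d keeps a constant sign, and checking every integer in [-10, 10] confirms d ≠ 0 throughout. Hence the two sides are never equal, so the relation holds for every integer in [-10, 10].

No counterexample appears in that range.

Answer: 0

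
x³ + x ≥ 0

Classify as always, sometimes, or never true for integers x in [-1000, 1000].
Holds at x = 0: LHS = 0³ + 0 = 0; 0 ≥ 0 — holds
Fails at x = -1: LHS = (-1)³ + (-1) = -2; -2 ≥ 0 — FAILS
It is satisfied by some integers in the range but not all.

Answer: Sometimes true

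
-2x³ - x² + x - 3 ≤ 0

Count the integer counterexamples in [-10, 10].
Counterexamples in [-10, 10]: {-10, -9, -8, -7, -6, -5, -4, -3, -2}.

Counting them gives 9 values.

Answer: 9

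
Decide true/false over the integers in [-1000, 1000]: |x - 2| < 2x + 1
The claim fails at x = 0:
x = 0: LHS = |0 - 2| = |-2| = 2, RHS = 2·0 + 1 = 1; 2 < 1 — FAILS

Because a single integer refutes it, the statement is false.

Answer: False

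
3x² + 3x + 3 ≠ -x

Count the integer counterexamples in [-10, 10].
Over all integers in [-10, 10], LHS − RHS is always positive; it is smallest at x = -1, where it equals 2:
x = -1: LHS = 3·(-1)² + 3·(-1) + 3 = 3, RHS = -(-1) = 1; 3 ≠ 1 — holds
At the ends of the range:
x = -10: LHS = 3·(-10)² + 3·(-10) + 3 = 273, RHS = -(-10) = 10; 273 ≠ 10 — holds
x = 10: LHS = 3·10² + 3·10 + 3 = 333; 333 ≠ -10 — holds
Hence LHS − RHS is never 0, i.e. the two sides are never equal, so the relation holds for every integer in [-10, 10].

No counterexample appears in that range.

Answer: 0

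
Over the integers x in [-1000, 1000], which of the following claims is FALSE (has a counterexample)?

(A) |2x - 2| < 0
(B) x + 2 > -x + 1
(A) x = 0: LHS = |2·0 - 2| = |-2| = 2; 2 < 0 — FAILS
(B) x = -1: LHS = (-1) + 2 = 1, RHS = -(-1) + 1 = 2; 1 > 2 — FAILS

Answer: Both A and B are false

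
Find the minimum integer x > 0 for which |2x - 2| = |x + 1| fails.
Testing positive integers:
x = 1: LHS = |2·1 - 2| = |0| = 0, RHS = |1 + 1| = |2| = 2; 0 = 2 — FAILS  ← smallest positive counterexample

Answer: x = 1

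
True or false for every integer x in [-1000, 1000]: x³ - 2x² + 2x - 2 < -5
The claim fails at x = 0:
x = 0: LHS = 0³ - 2·0² + 2·0 - 2 = -2; -2 < -5 — FAILS

Because a single integer refutes it, the statement is false.

Answer: False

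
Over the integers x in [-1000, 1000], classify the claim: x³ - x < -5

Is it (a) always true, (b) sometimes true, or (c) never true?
Holds at x = -2: LHS = (-2)³ - (-2) = -6; -6 < -5 — holds
Fails at x = 0: LHS = 0³ - 0 = 0; 0 < -5 — FAILS
It is satisfied by some integers in the range but not all.

Answer: Sometimes true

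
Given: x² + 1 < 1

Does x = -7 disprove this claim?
Substitute x = -7 into the relation:
x = -7: LHS = (-7)² + 1 = 50; 50 < 1 — FAILS

Since the claim fails at x = -7, this value is a counterexample.

Answer: Yes, x = -7 is a counterexample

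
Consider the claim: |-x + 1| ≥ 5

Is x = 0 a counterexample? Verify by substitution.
Substitute x = 0 into the relation:
x = 0: LHS = |-0 + 1| = |1| = 1; 1 ≥ 5 — FAILS

Since the claim fails at x = 0, this value is a counterexample.

Answer: Yes, x = 0 is a counterexample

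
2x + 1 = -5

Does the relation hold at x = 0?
x = 0: LHS = 2·0 + 1 = 1; 1 = -5 — FAILS

The relation fails at x = 0, so x = 0 is a counterexample.

Answer: No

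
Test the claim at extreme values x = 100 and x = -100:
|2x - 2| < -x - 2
x = 100: LHS = |2·100 - 2| = |198| = 198, RHS = -100 - 2 = -102; 198 < -102 — FAILS
x = -100: LHS = |2·(-100) - 2| = |-202| = 202, RHS = -(-100) - 2 = 98; 202 < 98 — FAILS

Answer: No, fails for both x = 100 and x = -100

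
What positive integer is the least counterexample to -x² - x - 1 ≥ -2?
Testing positive integers:
x = 1: LHS = -1² - 1 - 1 = -3; -3 ≥ -2 — FAILS  ← smallest positive counterexample

Answer: x = 1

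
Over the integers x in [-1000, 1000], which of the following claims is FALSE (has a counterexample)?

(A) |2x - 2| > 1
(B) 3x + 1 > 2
(A) x = 1: LHS = |2·1 - 2| = |0| = 0; 0 > 1 — FAILS
(B) x = 0: LHS = 3·0 + 1 = 1; 1 > 2 — FAILS

Answer: Both A and B are false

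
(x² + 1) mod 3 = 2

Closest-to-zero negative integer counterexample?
Testing negative integers from -1 downward:
x = -1: LHS = ((-1)² + 1) mod 3 = 2 mod 3 = 2; 2 = 2 — holds
x = -2: LHS = ((-2)² + 1) mod 3 = 5 mod 3 = 2; 2 = 2 — holds
x = -3: LHS = ((-3)² + 1) mod 3 = 10 mod 3 = 1; 1 = 2 — FAILS  ← closest negative counterexample to 0

Answer: x = -3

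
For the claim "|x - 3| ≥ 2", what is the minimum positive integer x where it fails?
Testing positive integers:
x = 1: LHS = |1 - 3| = |-2| = 2; 2 ≥ 2 — holds
x = 2: LHS = |2 - 3| = |-1| = 1; 1 ≥ 2 — FAILS  ← smallest positive counterexample

Answer: x = 2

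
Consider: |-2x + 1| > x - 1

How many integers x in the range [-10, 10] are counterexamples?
Over all integers in [-10, 10], LHS − RHS is smallest at x = 1, where it equals 1:
x = 1: LHS = |-2·1 + 1| = |-1| = 1, RHS = 1 - 1 = 0; 1 > 0 — holds
At the ends of the range:
x = -10: LHS = |-2·(-10) + 1| = |21| = 21, RHS = (-10) - 1 = -11; 21 > -11 — holds
x = 10: LHS = |-2·10 + 1| = |-19| = 19, RHS = 10 - 1 = 9; 19 > 9 — holds
Hence LHS − RHS is never zero or negative, i.e. LHS > RHS throughout, so the relation holds for every integer in [-10, 10].

No counterexample appears in that range.

Answer: 0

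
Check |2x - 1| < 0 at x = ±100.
x = 100: LHS = |2·100 - 1| = |199| = 199; 199 < 0 — FAILS
x = -100: LHS = |2·(-100) - 1| = |-201| = 201; 201 < 0 — FAILS

Answer: No, fails for both x = 100 and x = -100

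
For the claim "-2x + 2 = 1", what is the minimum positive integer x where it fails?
Testing positive integers:
x = 1: LHS = -2·1 + 2 = 0; 0 = 1 — FAILS  ← smallest positive counterexample

Answer: x = 1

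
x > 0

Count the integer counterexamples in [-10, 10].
Counterexamples in [-10, 10]: {-10, -9, -8, -7, -6, -5, -4, -3, -2, -1, 0}.

Counting them gives 11 values.

Answer: 11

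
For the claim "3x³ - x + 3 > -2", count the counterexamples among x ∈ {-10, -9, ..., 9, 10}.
Counterexamples in [-10, 10]: {-10, -9, -8, -7, -6, -5, -4, -3, -2}.

Counting them gives 9 values.

Answer: 9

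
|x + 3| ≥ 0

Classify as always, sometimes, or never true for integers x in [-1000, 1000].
An absolute value is never negative, so the left side is ≥ 0 for every x, while the right side is 0. Tightest case in [-1000, 1000] is x = -3:
x = -3: LHS = |(-3) + 3| = |0| = 0; 0 ≥ 0 — holds
Hence LHS − RHS is never negative, i.e. LHS ≥ RHS throughout, so the relation holds for every integer in [-1000, 1000].

No counterexample exists.

Answer: Always true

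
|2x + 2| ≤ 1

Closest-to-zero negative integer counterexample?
Testing negative integers from -1 downward:
x = -1: LHS = |2·(-1) + 2| = |0| = 0; 0 ≤ 1 — holds
x = -2: LHS = |2·(-2) + 2| = |-2| = 2; 2 ≤ 1 — FAILS  ← closest negative counterexample to 0

Answer: x = -2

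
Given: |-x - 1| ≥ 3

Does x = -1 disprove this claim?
Substitute x = -1 into the relation:
x = -1: LHS = |-(-1) - 1| = |0| = 0; 0 ≥ 3 — FAILS

Since the claim fails at x = -1, this value is a counterexample.

Answer: Yes, x = -1 is a counterexample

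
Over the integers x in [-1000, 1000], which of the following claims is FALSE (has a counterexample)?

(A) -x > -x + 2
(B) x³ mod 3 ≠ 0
(A) x = 0: LHS = -0 = 0, RHS = -0 + 2 = 2; 0 > 2 — FAILS
(B) x = 0: LHS = (0³) mod 3 = 0 mod 3 = 0; 0 ≠ 0 — FAILS

Answer: Both A and B are false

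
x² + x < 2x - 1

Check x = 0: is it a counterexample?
Substitute x = 0 into the relation:
x = 0: LHS = 0² + 0 = 0, RHS = 2·0 - 1 = -1; 0 < -1 — FAILS

Since the claim fails at x = 0, this value is a counterexample.

Answer: Yes, x = 0 is a counterexample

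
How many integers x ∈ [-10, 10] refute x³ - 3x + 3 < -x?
Counterexamples in [-10, 10]: {-1, 0, 1, 2, 3, 4, 5, 6, 7, 8, 9, 10}.

Counting them gives 12 values.

Answer: 12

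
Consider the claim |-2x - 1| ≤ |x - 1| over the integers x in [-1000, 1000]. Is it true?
The claim fails at x = 1:
x = 1: LHS = |-2·1 - 1| = |-3| = 3, RHS = |1 - 1| = |0| = 0; 3 ≤ 0 — FAILS

Because a single integer refutes it, the statement is false.

Answer: False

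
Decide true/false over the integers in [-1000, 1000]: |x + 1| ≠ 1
The claim fails at x = 0:
x = 0: LHS = |0 + 1| = |1| = 1; 1 ≠ 1 — FAILS

Because a single integer refutes it, the statement is false.

Answer: False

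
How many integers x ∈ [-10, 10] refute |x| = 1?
Counterexamples in [-10, 10]: {-10, -9, -8, -7, -6, -5, -4, -3, -2, 0, 2, 3, 4, 5, 6, 7, 8, 9, 10}.

Counting them gives 19 values.

Answer: 19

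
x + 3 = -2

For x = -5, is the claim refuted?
Substitute x = -5 into the relation:
x = -5: LHS = (-5) + 3 = -2; -2 = -2 — holds

The claim holds here, so x = -5 is not a counterexample. (A counterexample exists elsewhere, e.g. x = 0.)

Answer: No, x = -5 is not a counterexample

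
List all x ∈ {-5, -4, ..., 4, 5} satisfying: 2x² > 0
Holds for: {-5, -4, -3, -2, -1, 1, 2, 3, 4, 5}
Fails for: {0}

Answer: {-5, -4, -3, -2, -1, 1, 2, 3, 4, 5}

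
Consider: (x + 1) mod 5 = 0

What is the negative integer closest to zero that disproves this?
Testing negative integers from -1 downward:
x = -1: LHS = ((-1) + 1) mod 5 = 0 mod 5 = 0; 0 = 0 — holds
x = -2: LHS = ((-2) + 1) mod 5 = (-1) mod 5 = 4; 4 = 0 — FAILS  ← closest negative counterexample to 0

Answer: x = -2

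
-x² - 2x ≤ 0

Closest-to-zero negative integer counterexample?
Testing negative integers from -1 downward:
x = -1: LHS = -(-1)² - 2·(-1) = 1; 1 ≤ 0 — FAILS  ← closest negative counterexample to 0

Answer: x = -1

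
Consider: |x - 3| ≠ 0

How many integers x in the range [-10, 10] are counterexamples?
Counterexamples in [-10, 10]: {3}.

Counting them gives 1 values.

Answer: 1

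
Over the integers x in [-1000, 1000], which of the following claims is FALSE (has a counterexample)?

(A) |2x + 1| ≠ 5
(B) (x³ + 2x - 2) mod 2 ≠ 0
(A) x = 2: LHS = |2·2 + 1| = |5| = 5; 5 ≠ 5 — FAILS
(B) x = 0: LHS = (0³ + 2·0 - 2) mod 2 = (-2) mod 2 = 0; 0 ≠ 0 — FAILS

Answer: Both A and B are false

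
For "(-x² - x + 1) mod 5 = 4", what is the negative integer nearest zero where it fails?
Testing negative integers from -1 downward:
x = -1: LHS = (-(-1)² - (-1) + 1) mod 5 = 1 mod 5 = 1; 1 = 4 — FAILS  ← closest negative counterexample to 0

Answer: x = -1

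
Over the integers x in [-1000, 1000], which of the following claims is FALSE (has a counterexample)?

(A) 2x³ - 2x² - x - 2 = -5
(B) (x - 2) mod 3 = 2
(A) x = 0: LHS = 2·0³ - 2·0² - 0 - 2 = -2; -2 = -5 — FAILS
(B) x = 0: LHS = (0 - 2) mod 3 = (-2) mod 3 = 1; 1 = 2 — FAILS

Answer: Both A and B are false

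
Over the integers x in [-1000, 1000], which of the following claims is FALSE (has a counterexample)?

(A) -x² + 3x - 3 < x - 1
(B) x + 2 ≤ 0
(A) Over all integers in [-1000, 1000], LHS − RHS is largest at x = 1, where it equals -1:
x = 1: LHS = -1² + 3·1 - 3 = -1, RHS = 1 - 1 = 0; -1 < 0 — holds
At the ends of the range:
x = -1000: LHS = -(-1000)² + 3·(-1000) - 3 = -1003003, RHS = (-1000) - 1 = -1001; -1003003 < -1001 — holds
x = 1000: LHS = -1000² + 3·1000 - 3 = -997003, RHS = 1000 - 1 = 999; -997003 < 999 — holds
Hence LHS − RHS is never zero or positive, i.e. LHS < RHS throughout, so the relation holds for every integer in [-1000, 1000].

(B) x = 0: LHS = 0 + 2 = 2; 2 ≤ 0 — FAILS

Only (B) has a counterexample.

Answer: B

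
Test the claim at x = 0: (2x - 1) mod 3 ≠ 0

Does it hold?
x = 0: LHS = (2·0 - 1) mod 3 = (-1) mod 3 = 2; 2 ≠ 0 — holds

The relation is satisfied at x = 0.

Answer: Yes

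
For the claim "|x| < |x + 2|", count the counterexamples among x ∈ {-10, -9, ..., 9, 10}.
Counterexamples in [-10, 10]: {-10, -9, -8, -7, -6, -5, -4, -3, -2, -1}.

Counting them gives 10 values.

Answer: 10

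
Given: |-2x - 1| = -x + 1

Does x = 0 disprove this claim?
Substitute x = 0 into the relation:
x = 0: LHS = |-2·0 - 1| = |-1| = 1, RHS = -0 + 1 = 1; 1 = 1 — holds

The claim holds here, so x = 0 is not a counterexample. (A counterexample exists elsewhere, e.g. x = 1.)

Answer: No, x = 0 is not a counterexample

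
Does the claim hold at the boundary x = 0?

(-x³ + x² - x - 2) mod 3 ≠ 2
x = 0: LHS = (-0³ + 0² - 0 - 2) mod 3 = (-2) mod 3 = 1; 1 ≠ 2 — holds

The relation is satisfied at x = 0.

Answer: Yes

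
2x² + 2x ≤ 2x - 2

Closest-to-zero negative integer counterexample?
Testing negative integers from -1 downward:
x = -1: LHS = 2·(-1)² + 2·(-1) = 0, RHS = 2·(-1) - 2 = -4; 0 ≤ -4 — FAILS  ← closest negative counterexample to 0

Answer: x = -1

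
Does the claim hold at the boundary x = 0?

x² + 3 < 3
x = 0: LHS = 0² + 3 = 3; 3 < 3 — FAILS

The relation fails at x = 0, so x = 0 is a counterexample.

Answer: No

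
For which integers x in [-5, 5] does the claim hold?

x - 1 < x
Over all integers in [-5, 5], LHS − RHS is largest at x = 0, where it equals -1:
x = 0: LHS = 0 - 1 = -1; -1 < 0 — holds
At the ends of the range:
x = -5: LHS = (-5) - 1 = -6; -6 < -5 — holds
x = 5: LHS = 5 - 1 = 4; 4 < 5 — holds
Hence LHS − RHS is never zero or positive, i.e. LHS < RHS throughout, so the relation holds for every integer in [-5, 5].

Answer: All integers in [-5, 5]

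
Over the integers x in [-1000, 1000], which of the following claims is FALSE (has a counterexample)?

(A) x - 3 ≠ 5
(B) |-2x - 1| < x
(A) x = 8: LHS = 8 - 3 = 5; 5 ≠ 5 — FAILS
(B) x = 0: LHS = |-2·0 - 1| = |-1| = 1; 1 < 0 — FAILS

Answer: Both A and B are false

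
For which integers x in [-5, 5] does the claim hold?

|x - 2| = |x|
Holds for: {1}
Fails for: {-5, -4, -3, -2, -1, 0, 2, 3, 4, 5}

Answer: {1}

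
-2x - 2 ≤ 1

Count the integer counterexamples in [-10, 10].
Counterexamples in [-10, 10]: {-10, -9, -8, -7, -6, -5, -4, -3, -2}.

Counting them gives 9 values.

Answer: 9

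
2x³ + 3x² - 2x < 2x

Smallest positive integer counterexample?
Testing positive integers:
x = 1: LHS = 2·1³ + 3·1² - 2·1 = 3, RHS = 2·1 = 2; 3 < 2 — FAILS  ← smallest positive counterexample

Answer: x = 1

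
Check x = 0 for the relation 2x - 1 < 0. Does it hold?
x = 0: LHS = 2·0 - 1 = -1; -1 < 0 — holds

The relation is satisfied at x = 0.

Answer: Yes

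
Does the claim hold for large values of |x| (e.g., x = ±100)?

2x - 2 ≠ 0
x = 100: LHS = 2·100 - 2 = 198; 198 ≠ 0 — holds
x = -100: LHS = 2·(-100) - 2 = -202; -202 ≠ 0 — holds

Answer: Yes, holds for both x = 100 and x = -100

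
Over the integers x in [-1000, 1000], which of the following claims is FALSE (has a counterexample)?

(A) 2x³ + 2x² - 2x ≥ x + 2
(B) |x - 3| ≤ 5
(A) x = 0: LHS = 2·0³ + 2·0² - 2·0 = 0, RHS = 0 + 2 = 2; 0 ≥ 2 — FAILS
(B) x = -3: LHS = |(-3) - 3| = |-6| = 6; 6 ≤ 5 — FAILS

Answer: Both A and B are false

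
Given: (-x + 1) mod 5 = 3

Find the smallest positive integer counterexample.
Testing positive integers:
x = 1: LHS = (-1 + 1) mod 5 = 0 mod 5 = 0; 0 = 3 — FAILS  ← smallest positive counterexample

Answer: x = 1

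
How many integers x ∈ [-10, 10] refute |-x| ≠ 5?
Counterexamples in [-10, 10]: {-5, 5}.

Counting them gives 2 values.

Answer: 2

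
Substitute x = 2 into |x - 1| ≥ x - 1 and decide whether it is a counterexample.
Substitute x = 2 into the relation:
x = 2: LHS = |2 - 1| = |1| = 1, RHS = 2 - 1 = 1; 1 ≥ 1 — holds

The relation holds at x = 2, so it is not a counterexample.

Answer: No, x = 2 is not a counterexample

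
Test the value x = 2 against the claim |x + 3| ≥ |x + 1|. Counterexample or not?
Substitute x = 2 into the relation:
x = 2: LHS = |2 + 3| = |5| = 5, RHS = |2 + 1| = |3| = 3; 5 ≥ 3 — holds

The claim holds here, so x = 2 is not a counterexample. (A counterexample exists elsewhere, e.g. x = -3.)

Answer: No, x = 2 is not a counterexample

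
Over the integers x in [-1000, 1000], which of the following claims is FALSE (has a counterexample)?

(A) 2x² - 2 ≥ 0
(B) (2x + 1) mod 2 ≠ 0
(A) x = 0: LHS = 2·0² - 2 = -2; -2 ≥ 0 — FAILS

(B) For a polynomial with integer coefficients, its value mod 2 depends only on x mod 2, so it suffices to check one representative of each residue class, x = 0, 1:
x = 0: LHS = (2·0 + 1) mod 2 = 1 mod 2 = 1; 1 ≠ 0 — holds
x = 1: LHS = (2·1 + 1) mod 2 = 3 mod 2 = 1; 1 ≠ 0 — holds
The relation holds in every residue class, so the relation holds for every integer in [-1000, 1000].

Only (A) has a counterexample.

Answer: A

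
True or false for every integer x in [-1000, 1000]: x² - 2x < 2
The claim fails at x = -1:
x = -1: LHS = (-1)² - 2·(-1) = 3; 3 < 2 — FAILS

Because a single integer refutes it, the statement is false.

Answer: False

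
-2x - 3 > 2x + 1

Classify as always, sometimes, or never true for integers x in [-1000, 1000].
Holds at x = -2: LHS = -2·(-2) - 3 = 1, RHS = 2·(-2) + 1 = -3; 1 > -3 — holds
Fails at x = 0: LHS = -2·0 - 3 = -3, RHS = 2·0 + 1 = 1; -3 > 1 — FAILS
It is satisfied by some integers in the range but not all.

Answer: Sometimes true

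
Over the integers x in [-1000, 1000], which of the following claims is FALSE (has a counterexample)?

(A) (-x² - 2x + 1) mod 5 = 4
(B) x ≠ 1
(A) x = 0: LHS = (-0² - 2·0 + 1) mod 5 = 1 mod 5 = 1; 1 = 4 — FAILS
(B) x = 1: 1 ≠ 1 — FAILS

Answer: Both A and B are false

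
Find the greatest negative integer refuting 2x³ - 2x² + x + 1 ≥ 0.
Testing negative integers from -1 downward:
x = -1: LHS = 2·(-1)³ - 2·(-1)² + (-1) + 1 = -4; -4 ≥ 0 — FAILS  ← closest negative counterexample to 0

Answer: x = -1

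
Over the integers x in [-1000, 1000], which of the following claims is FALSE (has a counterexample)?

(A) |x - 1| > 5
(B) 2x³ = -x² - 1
(A) x = 0: LHS = |0 - 1| = |-1| = 1; 1 > 5 — FAILS
(B) x = 0: LHS = 2·0³ = 0, RHS = -0² - 1 = -1; 0 = -1 — FAILS

Answer: Both A and B are false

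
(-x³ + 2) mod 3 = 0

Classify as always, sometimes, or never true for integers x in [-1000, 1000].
Holds at x = -1: LHS = (-(-1)³ + 2) mod 3 = 3 mod 3 = 0; 0 = 0 — holds
Fails at x = 0: LHS = (-0³ + 2) mod 3 = 2 mod 3 = 2; 2 = 0 — FAILS
It is satisfied by some integers in the range but not all.

Answer: Sometimes true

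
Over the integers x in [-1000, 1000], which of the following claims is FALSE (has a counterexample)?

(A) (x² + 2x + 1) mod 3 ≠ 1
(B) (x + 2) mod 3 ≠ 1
(A) x = 0: LHS = (0² + 2·0 + 1) mod 3 = 1 mod 3 = 1; 1 ≠ 1 — FAILS
(B) x = -1: LHS = ((-1) + 2) mod 3 = 1 mod 3 = 1; 1 ≠ 1 — FAILS

Answer: Both A and B are false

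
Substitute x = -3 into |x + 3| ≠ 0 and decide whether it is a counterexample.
Substitute x = -3 into the relation:
x = -3: LHS = |(-3) + 3| = |0| = 0; 0 ≠ 0 — FAILS

Since the claim fails at x = -3, this value is a counterexample.

Answer: Yes, x = -3 is a counterexample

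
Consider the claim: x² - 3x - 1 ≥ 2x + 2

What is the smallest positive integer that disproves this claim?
Testing positive integers:
x = 1: LHS = 1² - 3·1 - 1 = -3, RHS = 2·1 + 2 = 4; -3 ≥ 4 — FAILS  ← smallest positive counterexample

Answer: x = 1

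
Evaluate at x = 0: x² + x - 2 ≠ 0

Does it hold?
x = 0: LHS = 0² + 0 - 2 = -2; -2 ≠ 0 — holds

The relation is satisfied at x = 0.

Answer: Yes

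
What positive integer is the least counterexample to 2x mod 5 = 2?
Testing positive integers:
x = 1: LHS = (2·1) mod 5 = 2 mod 5 = 2; 2 = 2 — holds
x = 2: LHS = (2·2) mod 5 = 4 mod 5 = 4; 4 = 2 — FAILS  ← smallest positive counterexample

Answer: x = 2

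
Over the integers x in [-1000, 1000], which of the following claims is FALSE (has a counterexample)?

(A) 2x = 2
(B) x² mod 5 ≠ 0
(A) x = 0: LHS = 2·0 = 0; 0 = 2 — FAILS
(B) x = 0: LHS = (0²) mod 5 = 0 mod 5 = 0; 0 ≠ 0 — FAILS

Answer: Both A and B are false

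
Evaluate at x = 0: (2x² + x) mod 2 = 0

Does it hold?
x = 0: LHS = (2·0² + 0) mod 2 = 0 mod 2 = 0; 0 = 0 — holds

The relation is satisfied at x = 0.

Answer: Yes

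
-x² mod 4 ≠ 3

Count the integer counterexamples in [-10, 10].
Counterexamples in [-10, 10]: {-9, -7, -5, -3, -1, 1, 3, 5, 7, 9}.

Counting them gives 10 values.

Answer: 10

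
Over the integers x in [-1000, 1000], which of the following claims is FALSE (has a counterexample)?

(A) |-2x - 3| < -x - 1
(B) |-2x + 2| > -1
(A) x = 0: LHS = |-2·0 - 3| = |-3| = 3, RHS = -0 - 1 = -1; 3 < -1 — FAILS

(B) An absolute value is never negative, so the left side is ≥ 0 for every x, while the right side is -1. Tightest case in [-1000, 1000] is x = 1:
x = 1: LHS = |-2·1 + 2| = |0| = 0; 0 > -1 — holds
Hence LHS − RHS is never zero or negative, i.e. LHS > RHS throughout, so the relation holds for every integer in [-1000, 1000].

Only (A) has a counterexample.

Answer: A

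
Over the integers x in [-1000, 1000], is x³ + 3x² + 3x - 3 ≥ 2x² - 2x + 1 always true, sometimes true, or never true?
Holds at x = 1: LHS = 1³ + 3·1² + 3·1 - 3 = 4, RHS = 2·1² - 2·1 + 1 = 1; 4 ≥ 1 — holds
Fails at x = 0: LHS = 0³ + 3·0² + 3·0 - 3 = -3, RHS = 2·0² - 2·0 + 1 = 1; -3 ≥ 1 — FAILS
It is satisfied by some integers in the range but not all.

Answer: Sometimes true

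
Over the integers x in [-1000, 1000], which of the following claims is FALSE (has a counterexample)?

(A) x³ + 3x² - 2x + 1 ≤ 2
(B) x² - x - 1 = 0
(A) x = 1: LHS = 1³ + 3·1² - 2·1 + 1 = 3; 3 ≤ 2 — FAILS
(B) x = 0: LHS = 0² - 0 - 1 = -1; -1 = 0 — FAILS

Answer: Both A and B are false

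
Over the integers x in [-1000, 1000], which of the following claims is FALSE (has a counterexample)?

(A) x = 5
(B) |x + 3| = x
(A) x = 0: 0 = 5 — FAILS
(B) x = 0: LHS = |0 + 3| = |3| = 3; 3 = 0 — FAILS

Answer: Both A and B are false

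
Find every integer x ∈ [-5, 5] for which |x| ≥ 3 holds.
Holds for: {-5, -4, -3, 3, 4, 5}
Fails for: {-2, -1, 0, 1, 2}

Answer: {-5, -4, -3, 3, 4, 5}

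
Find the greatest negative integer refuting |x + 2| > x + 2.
Testing negative integers from -1 downward:
x = -1: LHS = |(-1) + 2| = |1| = 1, RHS = (-1) + 2 = 1; 1 > 1 — FAILS  ← closest negative counterexample to 0

Answer: x = -1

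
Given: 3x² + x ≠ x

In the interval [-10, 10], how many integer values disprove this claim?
Counterexamples in [-10, 10]: {0}.

Counting them gives 1 values.

Answer: 1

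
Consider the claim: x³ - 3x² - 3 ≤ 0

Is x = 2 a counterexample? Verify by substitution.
Substitute x = 2 into the relation:
x = 2: LHS = 2³ - 3·2² - 3 = -7; -7 ≤ 0 — holds

The claim holds here, so x = 2 is not a counterexample. (A counterexample exists elsewhere, e.g. x = 4.)

Answer: No, x = 2 is not a counterexample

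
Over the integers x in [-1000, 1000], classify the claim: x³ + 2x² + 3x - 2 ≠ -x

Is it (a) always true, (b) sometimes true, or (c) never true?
Track d = LHS − RHS over the integers in [-1000, 1000]. Equality would need d = 0, but d changes sign only between consecutive integers, jumping over 0:
x = 0: LHS = 0³ + 2·0² + 3·0 - 2 = -2, RHS = -0 = 0; -2 ≠ 0 — holds  (d = -2)
x = 1: LHS = 1³ + 2·1² + 3·1 - 2 = 4; 4 ≠ -1 — holds  (d = 5)
Away from these crossings d keeps a constant sign, and checking every integer in [-1000, 1000] confirms d ≠ 0 throughout. Hence the two sides are never equal, so the relation holds for every integer in [-1000, 1000].

No counterexample exists.

Answer: Always true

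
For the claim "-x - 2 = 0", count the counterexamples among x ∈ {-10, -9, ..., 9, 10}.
Counterexamples in [-10, 10]: {-10, -9, -8, -7, -6, -5, -4, -3, -1, 0, 1, 2, 3, 4, 5, 6, 7, 8, 9, 10}.

Counting them gives 20 values.

Answer: 20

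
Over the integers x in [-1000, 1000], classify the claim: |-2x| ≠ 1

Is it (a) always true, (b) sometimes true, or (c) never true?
Track d = LHS − RHS over the integers in [-1000, 1000]. Equality would need d = 0, but d changes sign only between consecutive integers, jumping over 0:
x = -1: LHS = |-2·(-1)| = |2| = 2; 2 ≠ 1 — holds  (d = 1)
x = 0: LHS = |-2·0| = |0| = 0; 0 ≠ 1 — holds  (d = -1)
x = 0: LHS = |-2·0| = |0| = 0; 0 ≠ 1 — holds  (d = -1)
x = 1: LHS = |-2·1| = |-2| = 2; 2 ≠ 1 — holds  (d = 1)
Away from these crossings d keeps a constant sign, and checking every integer in [-1000, 1000] confirms d ≠ 0 throughout. Hence the two sides are never equal, so the relation holds for every integer in [-1000, 1000].

No counterexample exists.

Answer: Always true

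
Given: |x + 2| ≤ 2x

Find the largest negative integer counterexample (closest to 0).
Testing negative integers from -1 downward:
x = -1: LHS = |(-1) + 2| = |1| = 1, RHS = 2·(-1) = -2; 1 ≤ -2 — FAILS  ← closest negative counterexample to 0

Answer: x = -1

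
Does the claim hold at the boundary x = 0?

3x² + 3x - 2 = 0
x = 0: LHS = 3·0² + 3·0 - 2 = -2; -2 = 0 — FAILS

The relation fails at x = 0, so x = 0 is a counterexample.

Answer: No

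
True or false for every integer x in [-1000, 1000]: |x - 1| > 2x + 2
The claim fails at x = 0:
x = 0: LHS = |0 - 1| = |-1| = 1, RHS = 2·0 + 2 = 2; 1 > 2 — FAILS

Because a single integer refutes it, the statement is false.

Answer: False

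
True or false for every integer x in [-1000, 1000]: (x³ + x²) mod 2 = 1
The claim fails at x = 0:
x = 0: LHS = (0³ + 0²) mod 2 = 0 mod 2 = 0; 0 = 1 — FAILS

Because a single integer refutes it, the statement is false.

Answer: False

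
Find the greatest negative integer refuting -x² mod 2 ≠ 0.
Testing negative integers from -1 downward:
x = -1: LHS = (-(-1)²) mod 2 = (-1) mod 2 = 1; 1 ≠ 0 — holds
x = -2: LHS = (-(-2)²) mod 2 = (-4) mod 2 = 0; 0 ≠ 0 — FAILS  ← closest negative counterexample to 0

Answer: x = -2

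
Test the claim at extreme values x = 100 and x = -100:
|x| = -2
x = 100: LHS = |100| = 100; 100 = -2 — FAILS
x = -100: LHS = |-100| = 100; 100 = -2 — FAILS

Answer: No, fails for both x = 100 and x = -100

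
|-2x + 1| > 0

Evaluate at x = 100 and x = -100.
x = 100: LHS = |-2·100 + 1| = |-199| = 199; 199 > 0 — holds
x = -100: LHS = |-2·(-100) + 1| = |201| = 201; 201 > 0 — holds

Answer: Yes, holds for both x = 100 and x = -100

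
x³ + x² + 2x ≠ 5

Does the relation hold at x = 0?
x = 0: LHS = 0³ + 0² + 2·0 = 0; 0 ≠ 5 — holds

The relation is satisfied at x = 0.

Answer: Yes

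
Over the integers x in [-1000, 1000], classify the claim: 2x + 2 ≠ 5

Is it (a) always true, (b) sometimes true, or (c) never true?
Track d = LHS − RHS over the integers in [-1000, 1000]. Equality would need d = 0, but d changes sign only between consecutive integers, jumping over 0:
x = 1: LHS = 2·1 + 2 = 4; 4 ≠ 5 — holds  (d = -1)
x = 2: LHS = 2·2 + 2 = 6; 6 ≠ 5 — holds  (d = 1)
Away from these crossings d keeps a constant sign, and checking every integer in [-1000, 1000] confirms d ≠ 0 throughout. Hence the two sides are never equal, so the relation holds for every integer in [-1000, 1000].

No counterexample exists.

Answer: Always true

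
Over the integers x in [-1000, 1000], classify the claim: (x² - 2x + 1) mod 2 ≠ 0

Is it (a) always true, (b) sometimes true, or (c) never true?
Holds at x = 0: LHS = (0² - 2·0 + 1) mod 2 = 1 mod 2 = 1; 1 ≠ 0 — holds
Fails at x = 1: LHS = (1² - 2·1 + 1) mod 2 = 0 mod 2 = 0; 0 ≠ 0 — FAILS
It is satisfied by some integers in the range but not all.

Answer: Sometimes true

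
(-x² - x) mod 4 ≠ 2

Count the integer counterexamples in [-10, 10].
Counterexamples in [-10, 10]: {-10, -7, -6, -3, -2, 1, 2, 5, 6, 9, 10}.

Counting them gives 11 values.

Answer: 11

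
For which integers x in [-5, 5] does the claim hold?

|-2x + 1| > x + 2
Holds for: {-5, -4, -3, -2, -1, 4, 5}
Fails for: {0, 1, 2, 3}

Answer: {-5, -4, -3, -2, -1, 4, 5}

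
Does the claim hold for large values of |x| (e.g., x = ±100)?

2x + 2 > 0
x = 100: LHS = 2·100 + 2 = 202; 202 > 0 — holds
x = -100: LHS = 2·(-100) + 2 = -198; -198 > 0 — FAILS

Answer: Partially: holds for x = 100, fails for x = -100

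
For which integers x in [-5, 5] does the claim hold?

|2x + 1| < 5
Holds for: {-2, -1, 0, 1}
Fails for: {-5, -4, -3, 2, 3, 4, 5}

Answer: {-2, -1, 0, 1}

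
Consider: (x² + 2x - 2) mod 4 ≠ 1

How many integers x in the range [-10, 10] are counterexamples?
Counterexamples in [-10, 10]: {-9, -7, -5, -3, -1, 1, 3, 5, 7, 9}.

Counting them gives 10 values.

Answer: 10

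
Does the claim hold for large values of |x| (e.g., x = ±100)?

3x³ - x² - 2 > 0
x = 100: LHS = 3·100³ - 100² - 2 = 2989998; 2989998 > 0 — holds
x = -100: LHS = 3·(-100)³ - (-100)² - 2 = -3010002; -3010002 > 0 — FAILS

Answer: Partially: holds for x = 100, fails for x = -100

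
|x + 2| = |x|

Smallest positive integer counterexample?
Testing positive integers:
x = 1: LHS = |1 + 2| = |3| = 3, RHS = |1| = 1; 3 = 1 — FAILS  ← smallest positive counterexample

Answer: x = 1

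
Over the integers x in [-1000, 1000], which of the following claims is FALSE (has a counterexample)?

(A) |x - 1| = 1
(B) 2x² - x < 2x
(A) x = 1: LHS = |1 - 1| = |0| = 0; 0 = 1 — FAILS
(B) x = 0: LHS = 2·0² - 0 = 0, RHS = 2·0 = 0; 0 < 0 — FAILS

Answer: Both A and B are false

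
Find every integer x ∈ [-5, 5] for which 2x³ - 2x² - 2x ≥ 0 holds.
Holds for: {0, 2, 3, 4, 5}
Fails for: {-5, -4, -3, -2, -1, 1}

Answer: {0, 2, 3, 4, 5}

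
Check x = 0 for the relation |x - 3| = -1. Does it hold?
x = 0: LHS = |0 - 3| = |-3| = 3; 3 = -1 — FAILS

The relation fails at x = 0, so x = 0 is a counterexample.

Answer: No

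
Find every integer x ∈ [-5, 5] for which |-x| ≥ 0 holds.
An absolute value is never negative, so the left side is ≥ 0 for every x, while the right side is 0. Tightest case in [-5, 5] is x = 0:
x = 0: LHS = |-0| = |0| = 0; 0 ≥ 0 — holds
Hence LHS − RHS is never negative, i.e. LHS ≥ RHS throughout, so the relation holds for every integer in [-5, 5].

Answer: All integers in [-5, 5]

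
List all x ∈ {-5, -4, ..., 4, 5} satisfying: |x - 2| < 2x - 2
Holds for: {2, 3, 4, 5}
Fails for: {-5, -4, -3, -2, -1, 0, 1}

Answer: {2, 3, 4, 5}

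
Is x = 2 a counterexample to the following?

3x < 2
Substitute x = 2 into the relation:
x = 2: LHS = 3·2 = 6; 6 < 2 — FAILS

Since the claim fails at x = 2, this value is a counterexample.

Answer: Yes, x = 2 is a counterexample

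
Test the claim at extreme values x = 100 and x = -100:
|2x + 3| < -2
x = 100: LHS = |2·100 + 3| = |203| = 203; 203 < -2 — FAILS
x = -100: LHS = |2·(-100) + 3| = |-197| = 197; 197 < -2 — FAILS

Answer: No, fails for both x = 100 and x = -100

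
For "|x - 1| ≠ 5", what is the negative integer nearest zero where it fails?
Testing negative integers from -1 downward:
x = -1: LHS = |(-1) - 1| = |-2| = 2; 2 ≠ 5 — holds
x = -2: LHS = |(-2) - 1| = |-3| = 3; 3 ≠ 5 — holds
x = -3: LHS = |(-3) - 1| = |-4| = 4; 4 ≠ 5 — holds
x = -4: LHS = |(-4) - 1| = |-5| = 5; 5 ≠ 5 — FAILS  ← closest negative counterexample to 0

Answer: x = -4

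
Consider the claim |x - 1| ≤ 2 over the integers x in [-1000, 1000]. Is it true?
The claim fails at x = -2:
x = -2: LHS = |(-2) - 1| = |-3| = 3; 3 ≤ 2 — FAILS

Because a single integer refutes it, the statement is false.

Answer: False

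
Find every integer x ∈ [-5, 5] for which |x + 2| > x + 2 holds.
Holds for: {-5, -4, -3}
Fails for: {-2, -1, 0, 1, 2, 3, 4, 5}

Answer: {-5, -4, -3}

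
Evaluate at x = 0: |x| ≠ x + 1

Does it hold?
x = 0: LHS = |0| = 0, RHS = 0 + 1 = 1; 0 ≠ 1 — holds

The relation is satisfied at x = 0.

Answer: Yes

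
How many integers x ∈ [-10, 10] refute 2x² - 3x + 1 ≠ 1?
Counterexamples in [-10, 10]: {0}.

Counting them gives 1 values.

Answer: 1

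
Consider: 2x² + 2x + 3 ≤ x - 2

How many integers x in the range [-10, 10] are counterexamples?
Counterexamples in [-10, 10]: {-10, -9, -8, -7, -6, -5, -4, -3, -2, -1, 0, 1, 2, 3, 4, 5, 6, 7, 8, 9, 10}.

Counting them gives 21 values.

Answer: 21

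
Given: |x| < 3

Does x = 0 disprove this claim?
Substitute x = 0 into the relation:
x = 0: LHS = |0| = 0; 0 < 3 — holds

The claim holds here, so x = 0 is not a counterexample. (A counterexample exists elsewhere, e.g. x = 3.)

Answer: No, x = 0 is not a counterexample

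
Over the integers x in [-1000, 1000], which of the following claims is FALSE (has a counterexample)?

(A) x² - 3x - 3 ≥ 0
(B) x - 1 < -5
(A) x = 0: LHS = 0² - 3·0 - 3 = -3; -3 ≥ 0 — FAILS
(B) x = 0: LHS = 0 - 1 = -1; -1 < -5 — FAILS

Answer: Both A and B are false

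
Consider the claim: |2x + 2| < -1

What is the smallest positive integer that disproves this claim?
Testing positive integers:
x = 1: LHS = |2·1 + 2| = |4| = 4; 4 < -1 — FAILS  ← smallest positive counterexample

Answer: x = 1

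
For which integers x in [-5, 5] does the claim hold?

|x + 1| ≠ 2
Holds for: {-5, -4, -2, -1, 0, 2, 3, 4, 5}
Fails for: {-3, 1}

Answer: {-5, -4, -2, -1, 0, 2, 3, 4, 5}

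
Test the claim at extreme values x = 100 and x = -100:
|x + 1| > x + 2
x = 100: LHS = |100 + 1| = |101| = 101, RHS = 100 + 2 = 102; 101 > 102 — FAILS
x = -100: LHS = |(-100) + 1| = |-99| = 99, RHS = (-100) + 2 = -98; 99 > -98 — holds

Answer: Partially: fails for x = 100, holds for x = -100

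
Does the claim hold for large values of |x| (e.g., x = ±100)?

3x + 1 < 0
x = 100: LHS = 3·100 + 1 = 301; 301 < 0 — FAILS
x = -100: LHS = 3·(-100) + 1 = -299; -299 < 0 — holds

Answer: Partially: fails for x = 100, holds for x = -100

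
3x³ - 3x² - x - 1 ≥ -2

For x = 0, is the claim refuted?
Substitute x = 0 into the relation:
x = 0: LHS = 3·0³ - 3·0² - 0 - 1 = -1; -1 ≥ -2 — holds

The claim holds here, so x = 0 is not a counterexample. (A counterexample exists elsewhere, e.g. x = -1.)

Answer: No, x = 0 is not a counterexample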